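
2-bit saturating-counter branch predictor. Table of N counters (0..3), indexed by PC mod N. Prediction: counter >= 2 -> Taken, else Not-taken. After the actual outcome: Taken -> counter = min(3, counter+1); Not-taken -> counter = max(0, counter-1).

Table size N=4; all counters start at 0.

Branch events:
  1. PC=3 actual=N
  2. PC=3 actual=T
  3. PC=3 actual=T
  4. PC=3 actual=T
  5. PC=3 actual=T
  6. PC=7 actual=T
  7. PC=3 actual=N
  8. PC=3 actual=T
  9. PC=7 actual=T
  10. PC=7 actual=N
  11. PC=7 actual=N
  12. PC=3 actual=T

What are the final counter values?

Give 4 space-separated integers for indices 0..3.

Answer: 0 0 0 2

Derivation:
Ev 1: PC=3 idx=3 pred=N actual=N -> ctr[3]=0
Ev 2: PC=3 idx=3 pred=N actual=T -> ctr[3]=1
Ev 3: PC=3 idx=3 pred=N actual=T -> ctr[3]=2
Ev 4: PC=3 idx=3 pred=T actual=T -> ctr[3]=3
Ev 5: PC=3 idx=3 pred=T actual=T -> ctr[3]=3
Ev 6: PC=7 idx=3 pred=T actual=T -> ctr[3]=3
Ev 7: PC=3 idx=3 pred=T actual=N -> ctr[3]=2
Ev 8: PC=3 idx=3 pred=T actual=T -> ctr[3]=3
Ev 9: PC=7 idx=3 pred=T actual=T -> ctr[3]=3
Ev 10: PC=7 idx=3 pred=T actual=N -> ctr[3]=2
Ev 11: PC=7 idx=3 pred=T actual=N -> ctr[3]=1
Ev 12: PC=3 idx=3 pred=N actual=T -> ctr[3]=2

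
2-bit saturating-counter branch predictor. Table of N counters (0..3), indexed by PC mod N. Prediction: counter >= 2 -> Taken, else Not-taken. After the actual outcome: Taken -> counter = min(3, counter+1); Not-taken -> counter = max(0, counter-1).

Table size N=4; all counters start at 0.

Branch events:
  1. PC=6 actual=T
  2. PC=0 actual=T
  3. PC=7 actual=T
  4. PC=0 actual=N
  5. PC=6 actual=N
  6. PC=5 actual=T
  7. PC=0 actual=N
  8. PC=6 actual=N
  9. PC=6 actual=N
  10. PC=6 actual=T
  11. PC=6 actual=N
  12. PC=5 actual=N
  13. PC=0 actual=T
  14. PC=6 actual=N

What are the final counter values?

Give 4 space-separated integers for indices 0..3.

Ev 1: PC=6 idx=2 pred=N actual=T -> ctr[2]=1
Ev 2: PC=0 idx=0 pred=N actual=T -> ctr[0]=1
Ev 3: PC=7 idx=3 pred=N actual=T -> ctr[3]=1
Ev 4: PC=0 idx=0 pred=N actual=N -> ctr[0]=0
Ev 5: PC=6 idx=2 pred=N actual=N -> ctr[2]=0
Ev 6: PC=5 idx=1 pred=N actual=T -> ctr[1]=1
Ev 7: PC=0 idx=0 pred=N actual=N -> ctr[0]=0
Ev 8: PC=6 idx=2 pred=N actual=N -> ctr[2]=0
Ev 9: PC=6 idx=2 pred=N actual=N -> ctr[2]=0
Ev 10: PC=6 idx=2 pred=N actual=T -> ctr[2]=1
Ev 11: PC=6 idx=2 pred=N actual=N -> ctr[2]=0
Ev 12: PC=5 idx=1 pred=N actual=N -> ctr[1]=0
Ev 13: PC=0 idx=0 pred=N actual=T -> ctr[0]=1
Ev 14: PC=6 idx=2 pred=N actual=N -> ctr[2]=0

Answer: 1 0 0 1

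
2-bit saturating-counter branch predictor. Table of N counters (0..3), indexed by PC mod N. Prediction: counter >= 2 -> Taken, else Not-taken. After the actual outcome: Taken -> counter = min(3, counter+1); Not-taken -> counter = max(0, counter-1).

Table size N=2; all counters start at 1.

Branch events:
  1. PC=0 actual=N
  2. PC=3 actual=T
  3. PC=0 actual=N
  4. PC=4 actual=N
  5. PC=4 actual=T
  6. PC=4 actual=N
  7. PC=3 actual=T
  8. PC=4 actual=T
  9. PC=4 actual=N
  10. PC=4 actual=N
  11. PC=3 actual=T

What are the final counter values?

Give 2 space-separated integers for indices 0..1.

Ev 1: PC=0 idx=0 pred=N actual=N -> ctr[0]=0
Ev 2: PC=3 idx=1 pred=N actual=T -> ctr[1]=2
Ev 3: PC=0 idx=0 pred=N actual=N -> ctr[0]=0
Ev 4: PC=4 idx=0 pred=N actual=N -> ctr[0]=0
Ev 5: PC=4 idx=0 pred=N actual=T -> ctr[0]=1
Ev 6: PC=4 idx=0 pred=N actual=N -> ctr[0]=0
Ev 7: PC=3 idx=1 pred=T actual=T -> ctr[1]=3
Ev 8: PC=4 idx=0 pred=N actual=T -> ctr[0]=1
Ev 9: PC=4 idx=0 pred=N actual=N -> ctr[0]=0
Ev 10: PC=4 idx=0 pred=N actual=N -> ctr[0]=0
Ev 11: PC=3 idx=1 pred=T actual=T -> ctr[1]=3

Answer: 0 3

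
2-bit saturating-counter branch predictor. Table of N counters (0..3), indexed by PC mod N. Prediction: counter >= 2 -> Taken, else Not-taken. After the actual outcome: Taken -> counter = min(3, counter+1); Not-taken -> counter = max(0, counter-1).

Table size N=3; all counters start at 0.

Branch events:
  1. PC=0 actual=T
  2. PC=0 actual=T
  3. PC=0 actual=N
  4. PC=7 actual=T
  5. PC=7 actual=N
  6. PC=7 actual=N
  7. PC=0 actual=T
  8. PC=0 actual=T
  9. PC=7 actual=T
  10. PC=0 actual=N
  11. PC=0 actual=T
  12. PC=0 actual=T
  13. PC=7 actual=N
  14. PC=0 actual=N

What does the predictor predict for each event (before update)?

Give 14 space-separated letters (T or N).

Ev 1: PC=0 idx=0 pred=N actual=T -> ctr[0]=1
Ev 2: PC=0 idx=0 pred=N actual=T -> ctr[0]=2
Ev 3: PC=0 idx=0 pred=T actual=N -> ctr[0]=1
Ev 4: PC=7 idx=1 pred=N actual=T -> ctr[1]=1
Ev 5: PC=7 idx=1 pred=N actual=N -> ctr[1]=0
Ev 6: PC=7 idx=1 pred=N actual=N -> ctr[1]=0
Ev 7: PC=0 idx=0 pred=N actual=T -> ctr[0]=2
Ev 8: PC=0 idx=0 pred=T actual=T -> ctr[0]=3
Ev 9: PC=7 idx=1 pred=N actual=T -> ctr[1]=1
Ev 10: PC=0 idx=0 pred=T actual=N -> ctr[0]=2
Ev 11: PC=0 idx=0 pred=T actual=T -> ctr[0]=3
Ev 12: PC=0 idx=0 pred=T actual=T -> ctr[0]=3
Ev 13: PC=7 idx=1 pred=N actual=N -> ctr[1]=0
Ev 14: PC=0 idx=0 pred=T actual=N -> ctr[0]=2

Answer: N N T N N N N T N T T T N T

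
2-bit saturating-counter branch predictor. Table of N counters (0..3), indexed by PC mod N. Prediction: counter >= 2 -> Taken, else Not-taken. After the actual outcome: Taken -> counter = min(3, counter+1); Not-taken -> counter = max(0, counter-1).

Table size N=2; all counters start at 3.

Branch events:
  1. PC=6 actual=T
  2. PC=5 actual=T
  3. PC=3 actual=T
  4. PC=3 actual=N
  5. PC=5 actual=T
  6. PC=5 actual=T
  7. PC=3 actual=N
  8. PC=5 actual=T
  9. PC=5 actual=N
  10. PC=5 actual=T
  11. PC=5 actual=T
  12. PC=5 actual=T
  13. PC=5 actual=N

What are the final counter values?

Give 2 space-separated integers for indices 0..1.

Ev 1: PC=6 idx=0 pred=T actual=T -> ctr[0]=3
Ev 2: PC=5 idx=1 pred=T actual=T -> ctr[1]=3
Ev 3: PC=3 idx=1 pred=T actual=T -> ctr[1]=3
Ev 4: PC=3 idx=1 pred=T actual=N -> ctr[1]=2
Ev 5: PC=5 idx=1 pred=T actual=T -> ctr[1]=3
Ev 6: PC=5 idx=1 pred=T actual=T -> ctr[1]=3
Ev 7: PC=3 idx=1 pred=T actual=N -> ctr[1]=2
Ev 8: PC=5 idx=1 pred=T actual=T -> ctr[1]=3
Ev 9: PC=5 idx=1 pred=T actual=N -> ctr[1]=2
Ev 10: PC=5 idx=1 pred=T actual=T -> ctr[1]=3
Ev 11: PC=5 idx=1 pred=T actual=T -> ctr[1]=3
Ev 12: PC=5 idx=1 pred=T actual=T -> ctr[1]=3
Ev 13: PC=5 idx=1 pred=T actual=N -> ctr[1]=2

Answer: 3 2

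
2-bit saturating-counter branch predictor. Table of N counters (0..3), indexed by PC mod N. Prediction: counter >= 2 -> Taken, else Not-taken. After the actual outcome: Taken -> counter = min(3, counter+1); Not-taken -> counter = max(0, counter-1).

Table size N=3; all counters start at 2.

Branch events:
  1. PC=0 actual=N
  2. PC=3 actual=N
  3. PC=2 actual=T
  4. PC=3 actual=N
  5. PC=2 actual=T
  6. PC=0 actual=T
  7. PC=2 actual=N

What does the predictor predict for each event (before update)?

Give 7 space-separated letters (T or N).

Answer: T N T N T N T

Derivation:
Ev 1: PC=0 idx=0 pred=T actual=N -> ctr[0]=1
Ev 2: PC=3 idx=0 pred=N actual=N -> ctr[0]=0
Ev 3: PC=2 idx=2 pred=T actual=T -> ctr[2]=3
Ev 4: PC=3 idx=0 pred=N actual=N -> ctr[0]=0
Ev 5: PC=2 idx=2 pred=T actual=T -> ctr[2]=3
Ev 6: PC=0 idx=0 pred=N actual=T -> ctr[0]=1
Ev 7: PC=2 idx=2 pred=T actual=N -> ctr[2]=2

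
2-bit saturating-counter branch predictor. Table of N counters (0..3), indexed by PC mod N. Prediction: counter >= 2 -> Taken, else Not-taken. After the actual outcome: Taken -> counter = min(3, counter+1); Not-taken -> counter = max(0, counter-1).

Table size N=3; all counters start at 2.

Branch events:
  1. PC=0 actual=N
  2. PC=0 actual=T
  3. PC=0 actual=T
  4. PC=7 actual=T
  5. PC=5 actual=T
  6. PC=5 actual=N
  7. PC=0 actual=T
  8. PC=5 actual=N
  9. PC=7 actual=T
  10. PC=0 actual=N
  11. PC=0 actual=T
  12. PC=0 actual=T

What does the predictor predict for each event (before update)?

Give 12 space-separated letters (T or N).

Ev 1: PC=0 idx=0 pred=T actual=N -> ctr[0]=1
Ev 2: PC=0 idx=0 pred=N actual=T -> ctr[0]=2
Ev 3: PC=0 idx=0 pred=T actual=T -> ctr[0]=3
Ev 4: PC=7 idx=1 pred=T actual=T -> ctr[1]=3
Ev 5: PC=5 idx=2 pred=T actual=T -> ctr[2]=3
Ev 6: PC=5 idx=2 pred=T actual=N -> ctr[2]=2
Ev 7: PC=0 idx=0 pred=T actual=T -> ctr[0]=3
Ev 8: PC=5 idx=2 pred=T actual=N -> ctr[2]=1
Ev 9: PC=7 idx=1 pred=T actual=T -> ctr[1]=3
Ev 10: PC=0 idx=0 pred=T actual=N -> ctr[0]=2
Ev 11: PC=0 idx=0 pred=T actual=T -> ctr[0]=3
Ev 12: PC=0 idx=0 pred=T actual=T -> ctr[0]=3

Answer: T N T T T T T T T T T T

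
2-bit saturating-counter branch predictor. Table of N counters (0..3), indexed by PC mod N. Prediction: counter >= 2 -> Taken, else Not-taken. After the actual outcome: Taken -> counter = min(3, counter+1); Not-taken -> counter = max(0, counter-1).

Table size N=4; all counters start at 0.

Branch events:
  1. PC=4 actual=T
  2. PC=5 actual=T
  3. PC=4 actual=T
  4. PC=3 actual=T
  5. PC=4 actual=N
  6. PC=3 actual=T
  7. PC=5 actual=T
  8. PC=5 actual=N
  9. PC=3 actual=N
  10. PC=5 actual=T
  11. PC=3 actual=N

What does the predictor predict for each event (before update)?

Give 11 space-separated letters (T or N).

Ev 1: PC=4 idx=0 pred=N actual=T -> ctr[0]=1
Ev 2: PC=5 idx=1 pred=N actual=T -> ctr[1]=1
Ev 3: PC=4 idx=0 pred=N actual=T -> ctr[0]=2
Ev 4: PC=3 idx=3 pred=N actual=T -> ctr[3]=1
Ev 5: PC=4 idx=0 pred=T actual=N -> ctr[0]=1
Ev 6: PC=3 idx=3 pred=N actual=T -> ctr[3]=2
Ev 7: PC=5 idx=1 pred=N actual=T -> ctr[1]=2
Ev 8: PC=5 idx=1 pred=T actual=N -> ctr[1]=1
Ev 9: PC=3 idx=3 pred=T actual=N -> ctr[3]=1
Ev 10: PC=5 idx=1 pred=N actual=T -> ctr[1]=2
Ev 11: PC=3 idx=3 pred=N actual=N -> ctr[3]=0

Answer: N N N N T N N T T N N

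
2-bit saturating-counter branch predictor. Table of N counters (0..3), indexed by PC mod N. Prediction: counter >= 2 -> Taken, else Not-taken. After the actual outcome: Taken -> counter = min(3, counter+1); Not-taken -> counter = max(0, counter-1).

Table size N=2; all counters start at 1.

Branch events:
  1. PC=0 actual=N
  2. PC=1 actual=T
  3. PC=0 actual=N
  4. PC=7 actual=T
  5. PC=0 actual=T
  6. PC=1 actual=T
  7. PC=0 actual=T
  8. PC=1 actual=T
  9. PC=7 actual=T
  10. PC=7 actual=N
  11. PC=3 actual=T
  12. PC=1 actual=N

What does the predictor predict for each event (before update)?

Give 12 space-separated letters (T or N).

Ev 1: PC=0 idx=0 pred=N actual=N -> ctr[0]=0
Ev 2: PC=1 idx=1 pred=N actual=T -> ctr[1]=2
Ev 3: PC=0 idx=0 pred=N actual=N -> ctr[0]=0
Ev 4: PC=7 idx=1 pred=T actual=T -> ctr[1]=3
Ev 5: PC=0 idx=0 pred=N actual=T -> ctr[0]=1
Ev 6: PC=1 idx=1 pred=T actual=T -> ctr[1]=3
Ev 7: PC=0 idx=0 pred=N actual=T -> ctr[0]=2
Ev 8: PC=1 idx=1 pred=T actual=T -> ctr[1]=3
Ev 9: PC=7 idx=1 pred=T actual=T -> ctr[1]=3
Ev 10: PC=7 idx=1 pred=T actual=N -> ctr[1]=2
Ev 11: PC=3 idx=1 pred=T actual=T -> ctr[1]=3
Ev 12: PC=1 idx=1 pred=T actual=N -> ctr[1]=2

Answer: N N N T N T N T T T T T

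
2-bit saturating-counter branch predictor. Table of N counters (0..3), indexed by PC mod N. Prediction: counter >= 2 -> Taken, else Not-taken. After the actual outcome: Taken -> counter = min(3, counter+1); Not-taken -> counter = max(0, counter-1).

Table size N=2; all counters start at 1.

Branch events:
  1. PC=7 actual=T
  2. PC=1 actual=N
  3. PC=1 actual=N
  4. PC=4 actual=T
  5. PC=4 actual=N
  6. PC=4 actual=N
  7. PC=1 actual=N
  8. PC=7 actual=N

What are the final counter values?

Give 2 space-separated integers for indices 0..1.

Ev 1: PC=7 idx=1 pred=N actual=T -> ctr[1]=2
Ev 2: PC=1 idx=1 pred=T actual=N -> ctr[1]=1
Ev 3: PC=1 idx=1 pred=N actual=N -> ctr[1]=0
Ev 4: PC=4 idx=0 pred=N actual=T -> ctr[0]=2
Ev 5: PC=4 idx=0 pred=T actual=N -> ctr[0]=1
Ev 6: PC=4 idx=0 pred=N actual=N -> ctr[0]=0
Ev 7: PC=1 idx=1 pred=N actual=N -> ctr[1]=0
Ev 8: PC=7 idx=1 pred=N actual=N -> ctr[1]=0

Answer: 0 0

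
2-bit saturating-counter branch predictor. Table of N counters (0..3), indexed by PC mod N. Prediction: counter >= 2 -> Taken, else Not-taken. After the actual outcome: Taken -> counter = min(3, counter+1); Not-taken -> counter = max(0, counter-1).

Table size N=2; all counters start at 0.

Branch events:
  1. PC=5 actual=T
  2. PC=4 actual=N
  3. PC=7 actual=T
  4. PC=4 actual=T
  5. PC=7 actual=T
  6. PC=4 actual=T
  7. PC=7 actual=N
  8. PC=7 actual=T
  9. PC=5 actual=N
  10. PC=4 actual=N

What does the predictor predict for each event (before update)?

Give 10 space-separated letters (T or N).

Answer: N N N N T N T T T T

Derivation:
Ev 1: PC=5 idx=1 pred=N actual=T -> ctr[1]=1
Ev 2: PC=4 idx=0 pred=N actual=N -> ctr[0]=0
Ev 3: PC=7 idx=1 pred=N actual=T -> ctr[1]=2
Ev 4: PC=4 idx=0 pred=N actual=T -> ctr[0]=1
Ev 5: PC=7 idx=1 pred=T actual=T -> ctr[1]=3
Ev 6: PC=4 idx=0 pred=N actual=T -> ctr[0]=2
Ev 7: PC=7 idx=1 pred=T actual=N -> ctr[1]=2
Ev 8: PC=7 idx=1 pred=T actual=T -> ctr[1]=3
Ev 9: PC=5 idx=1 pred=T actual=N -> ctr[1]=2
Ev 10: PC=4 idx=0 pred=T actual=N -> ctr[0]=1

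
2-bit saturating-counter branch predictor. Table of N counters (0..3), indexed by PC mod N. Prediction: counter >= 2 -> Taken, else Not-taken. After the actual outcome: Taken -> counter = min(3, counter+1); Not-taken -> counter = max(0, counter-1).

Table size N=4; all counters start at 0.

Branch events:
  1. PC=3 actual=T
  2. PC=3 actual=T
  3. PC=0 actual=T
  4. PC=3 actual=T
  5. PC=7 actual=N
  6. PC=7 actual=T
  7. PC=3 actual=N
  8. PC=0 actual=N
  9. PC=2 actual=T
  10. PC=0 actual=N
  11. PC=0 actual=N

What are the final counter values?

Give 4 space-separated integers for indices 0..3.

Answer: 0 0 1 2

Derivation:
Ev 1: PC=3 idx=3 pred=N actual=T -> ctr[3]=1
Ev 2: PC=3 idx=3 pred=N actual=T -> ctr[3]=2
Ev 3: PC=0 idx=0 pred=N actual=T -> ctr[0]=1
Ev 4: PC=3 idx=3 pred=T actual=T -> ctr[3]=3
Ev 5: PC=7 idx=3 pred=T actual=N -> ctr[3]=2
Ev 6: PC=7 idx=3 pred=T actual=T -> ctr[3]=3
Ev 7: PC=3 idx=3 pred=T actual=N -> ctr[3]=2
Ev 8: PC=0 idx=0 pred=N actual=N -> ctr[0]=0
Ev 9: PC=2 idx=2 pred=N actual=T -> ctr[2]=1
Ev 10: PC=0 idx=0 pred=N actual=N -> ctr[0]=0
Ev 11: PC=0 idx=0 pred=N actual=N -> ctr[0]=0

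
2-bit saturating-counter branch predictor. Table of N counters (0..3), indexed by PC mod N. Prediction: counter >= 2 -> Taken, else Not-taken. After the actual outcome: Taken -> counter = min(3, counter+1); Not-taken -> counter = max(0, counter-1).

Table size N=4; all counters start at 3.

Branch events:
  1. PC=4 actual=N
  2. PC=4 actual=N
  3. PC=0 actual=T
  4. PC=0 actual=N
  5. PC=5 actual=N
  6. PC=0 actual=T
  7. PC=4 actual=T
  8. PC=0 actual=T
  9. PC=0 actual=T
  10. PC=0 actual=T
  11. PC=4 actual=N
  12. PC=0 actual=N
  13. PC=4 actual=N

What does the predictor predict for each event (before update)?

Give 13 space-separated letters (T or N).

Answer: T T N T T N T T T T T T N

Derivation:
Ev 1: PC=4 idx=0 pred=T actual=N -> ctr[0]=2
Ev 2: PC=4 idx=0 pred=T actual=N -> ctr[0]=1
Ev 3: PC=0 idx=0 pred=N actual=T -> ctr[0]=2
Ev 4: PC=0 idx=0 pred=T actual=N -> ctr[0]=1
Ev 5: PC=5 idx=1 pred=T actual=N -> ctr[1]=2
Ev 6: PC=0 idx=0 pred=N actual=T -> ctr[0]=2
Ev 7: PC=4 idx=0 pred=T actual=T -> ctr[0]=3
Ev 8: PC=0 idx=0 pred=T actual=T -> ctr[0]=3
Ev 9: PC=0 idx=0 pred=T actual=T -> ctr[0]=3
Ev 10: PC=0 idx=0 pred=T actual=T -> ctr[0]=3
Ev 11: PC=4 idx=0 pred=T actual=N -> ctr[0]=2
Ev 12: PC=0 idx=0 pred=T actual=N -> ctr[0]=1
Ev 13: PC=4 idx=0 pred=N actual=N -> ctr[0]=0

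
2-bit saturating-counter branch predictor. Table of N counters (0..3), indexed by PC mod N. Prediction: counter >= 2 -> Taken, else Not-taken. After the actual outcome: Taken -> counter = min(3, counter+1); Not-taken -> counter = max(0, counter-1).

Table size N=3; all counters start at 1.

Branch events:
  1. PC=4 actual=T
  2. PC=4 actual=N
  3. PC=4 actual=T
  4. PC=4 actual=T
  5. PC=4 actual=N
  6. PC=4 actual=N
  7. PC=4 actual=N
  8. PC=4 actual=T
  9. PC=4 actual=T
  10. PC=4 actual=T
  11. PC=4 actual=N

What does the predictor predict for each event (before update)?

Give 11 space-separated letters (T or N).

Ev 1: PC=4 idx=1 pred=N actual=T -> ctr[1]=2
Ev 2: PC=4 idx=1 pred=T actual=N -> ctr[1]=1
Ev 3: PC=4 idx=1 pred=N actual=T -> ctr[1]=2
Ev 4: PC=4 idx=1 pred=T actual=T -> ctr[1]=3
Ev 5: PC=4 idx=1 pred=T actual=N -> ctr[1]=2
Ev 6: PC=4 idx=1 pred=T actual=N -> ctr[1]=1
Ev 7: PC=4 idx=1 pred=N actual=N -> ctr[1]=0
Ev 8: PC=4 idx=1 pred=N actual=T -> ctr[1]=1
Ev 9: PC=4 idx=1 pred=N actual=T -> ctr[1]=2
Ev 10: PC=4 idx=1 pred=T actual=T -> ctr[1]=3
Ev 11: PC=4 idx=1 pred=T actual=N -> ctr[1]=2

Answer: N T N T T T N N N T T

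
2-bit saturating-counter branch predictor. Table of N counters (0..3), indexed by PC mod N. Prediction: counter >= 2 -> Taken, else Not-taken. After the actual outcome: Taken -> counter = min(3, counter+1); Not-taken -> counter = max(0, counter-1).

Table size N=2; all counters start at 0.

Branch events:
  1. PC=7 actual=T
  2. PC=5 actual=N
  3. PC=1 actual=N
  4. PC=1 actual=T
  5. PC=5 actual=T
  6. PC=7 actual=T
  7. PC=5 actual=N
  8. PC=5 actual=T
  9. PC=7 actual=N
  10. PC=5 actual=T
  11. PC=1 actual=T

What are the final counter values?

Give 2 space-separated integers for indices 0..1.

Ev 1: PC=7 idx=1 pred=N actual=T -> ctr[1]=1
Ev 2: PC=5 idx=1 pred=N actual=N -> ctr[1]=0
Ev 3: PC=1 idx=1 pred=N actual=N -> ctr[1]=0
Ev 4: PC=1 idx=1 pred=N actual=T -> ctr[1]=1
Ev 5: PC=5 idx=1 pred=N actual=T -> ctr[1]=2
Ev 6: PC=7 idx=1 pred=T actual=T -> ctr[1]=3
Ev 7: PC=5 idx=1 pred=T actual=N -> ctr[1]=2
Ev 8: PC=5 idx=1 pred=T actual=T -> ctr[1]=3
Ev 9: PC=7 idx=1 pred=T actual=N -> ctr[1]=2
Ev 10: PC=5 idx=1 pred=T actual=T -> ctr[1]=3
Ev 11: PC=1 idx=1 pred=T actual=T -> ctr[1]=3

Answer: 0 3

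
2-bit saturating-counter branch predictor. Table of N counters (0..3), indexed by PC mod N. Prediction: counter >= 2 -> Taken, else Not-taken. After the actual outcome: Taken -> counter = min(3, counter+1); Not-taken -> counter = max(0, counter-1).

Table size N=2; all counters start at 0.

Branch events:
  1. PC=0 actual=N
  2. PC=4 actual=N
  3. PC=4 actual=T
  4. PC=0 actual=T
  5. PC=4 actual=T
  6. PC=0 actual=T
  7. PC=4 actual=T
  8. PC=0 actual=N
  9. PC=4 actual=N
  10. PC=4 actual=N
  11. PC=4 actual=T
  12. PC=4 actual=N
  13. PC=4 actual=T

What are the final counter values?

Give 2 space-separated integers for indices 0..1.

Ev 1: PC=0 idx=0 pred=N actual=N -> ctr[0]=0
Ev 2: PC=4 idx=0 pred=N actual=N -> ctr[0]=0
Ev 3: PC=4 idx=0 pred=N actual=T -> ctr[0]=1
Ev 4: PC=0 idx=0 pred=N actual=T -> ctr[0]=2
Ev 5: PC=4 idx=0 pred=T actual=T -> ctr[0]=3
Ev 6: PC=0 idx=0 pred=T actual=T -> ctr[0]=3
Ev 7: PC=4 idx=0 pred=T actual=T -> ctr[0]=3
Ev 8: PC=0 idx=0 pred=T actual=N -> ctr[0]=2
Ev 9: PC=4 idx=0 pred=T actual=N -> ctr[0]=1
Ev 10: PC=4 idx=0 pred=N actual=N -> ctr[0]=0
Ev 11: PC=4 idx=0 pred=N actual=T -> ctr[0]=1
Ev 12: PC=4 idx=0 pred=N actual=N -> ctr[0]=0
Ev 13: PC=4 idx=0 pred=N actual=T -> ctr[0]=1

Answer: 1 0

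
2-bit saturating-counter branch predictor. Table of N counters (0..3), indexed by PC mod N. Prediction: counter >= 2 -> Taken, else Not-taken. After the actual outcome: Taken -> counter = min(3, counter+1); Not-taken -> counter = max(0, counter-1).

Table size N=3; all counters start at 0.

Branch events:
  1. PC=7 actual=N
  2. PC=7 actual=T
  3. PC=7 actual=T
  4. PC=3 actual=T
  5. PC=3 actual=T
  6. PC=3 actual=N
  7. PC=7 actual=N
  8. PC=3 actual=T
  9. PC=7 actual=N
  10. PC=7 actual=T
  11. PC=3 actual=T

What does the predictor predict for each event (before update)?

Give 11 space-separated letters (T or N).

Ev 1: PC=7 idx=1 pred=N actual=N -> ctr[1]=0
Ev 2: PC=7 idx=1 pred=N actual=T -> ctr[1]=1
Ev 3: PC=7 idx=1 pred=N actual=T -> ctr[1]=2
Ev 4: PC=3 idx=0 pred=N actual=T -> ctr[0]=1
Ev 5: PC=3 idx=0 pred=N actual=T -> ctr[0]=2
Ev 6: PC=3 idx=0 pred=T actual=N -> ctr[0]=1
Ev 7: PC=7 idx=1 pred=T actual=N -> ctr[1]=1
Ev 8: PC=3 idx=0 pred=N actual=T -> ctr[0]=2
Ev 9: PC=7 idx=1 pred=N actual=N -> ctr[1]=0
Ev 10: PC=7 idx=1 pred=N actual=T -> ctr[1]=1
Ev 11: PC=3 idx=0 pred=T actual=T -> ctr[0]=3

Answer: N N N N N T T N N N T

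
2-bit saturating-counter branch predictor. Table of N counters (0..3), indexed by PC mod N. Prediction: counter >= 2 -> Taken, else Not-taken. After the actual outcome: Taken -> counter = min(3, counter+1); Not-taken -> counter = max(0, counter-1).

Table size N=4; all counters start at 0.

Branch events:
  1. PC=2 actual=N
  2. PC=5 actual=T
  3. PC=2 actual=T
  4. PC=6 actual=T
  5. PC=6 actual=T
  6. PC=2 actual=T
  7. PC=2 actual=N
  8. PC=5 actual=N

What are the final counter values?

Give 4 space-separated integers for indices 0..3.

Ev 1: PC=2 idx=2 pred=N actual=N -> ctr[2]=0
Ev 2: PC=5 idx=1 pred=N actual=T -> ctr[1]=1
Ev 3: PC=2 idx=2 pred=N actual=T -> ctr[2]=1
Ev 4: PC=6 idx=2 pred=N actual=T -> ctr[2]=2
Ev 5: PC=6 idx=2 pred=T actual=T -> ctr[2]=3
Ev 6: PC=2 idx=2 pred=T actual=T -> ctr[2]=3
Ev 7: PC=2 idx=2 pred=T actual=N -> ctr[2]=2
Ev 8: PC=5 idx=1 pred=N actual=N -> ctr[1]=0

Answer: 0 0 2 0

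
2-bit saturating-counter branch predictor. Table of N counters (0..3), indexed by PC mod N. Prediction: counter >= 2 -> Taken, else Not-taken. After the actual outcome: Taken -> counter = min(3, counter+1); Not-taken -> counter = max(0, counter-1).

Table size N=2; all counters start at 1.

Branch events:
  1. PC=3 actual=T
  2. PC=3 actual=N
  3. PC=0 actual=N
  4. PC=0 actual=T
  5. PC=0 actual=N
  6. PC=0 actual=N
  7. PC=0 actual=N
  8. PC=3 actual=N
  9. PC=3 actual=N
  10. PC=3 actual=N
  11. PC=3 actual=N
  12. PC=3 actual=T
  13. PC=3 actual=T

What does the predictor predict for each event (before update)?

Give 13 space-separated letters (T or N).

Ev 1: PC=3 idx=1 pred=N actual=T -> ctr[1]=2
Ev 2: PC=3 idx=1 pred=T actual=N -> ctr[1]=1
Ev 3: PC=0 idx=0 pred=N actual=N -> ctr[0]=0
Ev 4: PC=0 idx=0 pred=N actual=T -> ctr[0]=1
Ev 5: PC=0 idx=0 pred=N actual=N -> ctr[0]=0
Ev 6: PC=0 idx=0 pred=N actual=N -> ctr[0]=0
Ev 7: PC=0 idx=0 pred=N actual=N -> ctr[0]=0
Ev 8: PC=3 idx=1 pred=N actual=N -> ctr[1]=0
Ev 9: PC=3 idx=1 pred=N actual=N -> ctr[1]=0
Ev 10: PC=3 idx=1 pred=N actual=N -> ctr[1]=0
Ev 11: PC=3 idx=1 pred=N actual=N -> ctr[1]=0
Ev 12: PC=3 idx=1 pred=N actual=T -> ctr[1]=1
Ev 13: PC=3 idx=1 pred=N actual=T -> ctr[1]=2

Answer: N T N N N N N N N N N N N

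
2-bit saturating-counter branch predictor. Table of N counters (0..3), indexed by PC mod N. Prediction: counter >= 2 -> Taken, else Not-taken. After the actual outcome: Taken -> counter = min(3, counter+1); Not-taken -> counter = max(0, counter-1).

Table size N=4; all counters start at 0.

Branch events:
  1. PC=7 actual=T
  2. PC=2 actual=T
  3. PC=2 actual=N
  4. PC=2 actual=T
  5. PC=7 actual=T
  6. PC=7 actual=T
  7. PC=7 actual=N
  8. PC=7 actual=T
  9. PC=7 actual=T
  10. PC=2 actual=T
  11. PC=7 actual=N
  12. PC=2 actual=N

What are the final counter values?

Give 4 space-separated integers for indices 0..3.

Answer: 0 0 1 2

Derivation:
Ev 1: PC=7 idx=3 pred=N actual=T -> ctr[3]=1
Ev 2: PC=2 idx=2 pred=N actual=T -> ctr[2]=1
Ev 3: PC=2 idx=2 pred=N actual=N -> ctr[2]=0
Ev 4: PC=2 idx=2 pred=N actual=T -> ctr[2]=1
Ev 5: PC=7 idx=3 pred=N actual=T -> ctr[3]=2
Ev 6: PC=7 idx=3 pred=T actual=T -> ctr[3]=3
Ev 7: PC=7 idx=3 pred=T actual=N -> ctr[3]=2
Ev 8: PC=7 idx=3 pred=T actual=T -> ctr[3]=3
Ev 9: PC=7 idx=3 pred=T actual=T -> ctr[3]=3
Ev 10: PC=2 idx=2 pred=N actual=T -> ctr[2]=2
Ev 11: PC=7 idx=3 pred=T actual=N -> ctr[3]=2
Ev 12: PC=2 idx=2 pred=T actual=N -> ctr[2]=1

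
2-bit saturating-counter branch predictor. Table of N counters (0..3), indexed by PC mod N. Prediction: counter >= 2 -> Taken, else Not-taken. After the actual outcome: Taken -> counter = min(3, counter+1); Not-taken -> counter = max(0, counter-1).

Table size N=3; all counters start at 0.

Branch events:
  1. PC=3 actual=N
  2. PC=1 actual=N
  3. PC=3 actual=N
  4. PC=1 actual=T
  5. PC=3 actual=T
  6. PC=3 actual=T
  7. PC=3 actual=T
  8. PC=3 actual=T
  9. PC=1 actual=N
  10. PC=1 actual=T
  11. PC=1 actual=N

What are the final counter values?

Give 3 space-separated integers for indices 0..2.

Ev 1: PC=3 idx=0 pred=N actual=N -> ctr[0]=0
Ev 2: PC=1 idx=1 pred=N actual=N -> ctr[1]=0
Ev 3: PC=3 idx=0 pred=N actual=N -> ctr[0]=0
Ev 4: PC=1 idx=1 pred=N actual=T -> ctr[1]=1
Ev 5: PC=3 idx=0 pred=N actual=T -> ctr[0]=1
Ev 6: PC=3 idx=0 pred=N actual=T -> ctr[0]=2
Ev 7: PC=3 idx=0 pred=T actual=T -> ctr[0]=3
Ev 8: PC=3 idx=0 pred=T actual=T -> ctr[0]=3
Ev 9: PC=1 idx=1 pred=N actual=N -> ctr[1]=0
Ev 10: PC=1 idx=1 pred=N actual=T -> ctr[1]=1
Ev 11: PC=1 idx=1 pred=N actual=N -> ctr[1]=0

Answer: 3 0 0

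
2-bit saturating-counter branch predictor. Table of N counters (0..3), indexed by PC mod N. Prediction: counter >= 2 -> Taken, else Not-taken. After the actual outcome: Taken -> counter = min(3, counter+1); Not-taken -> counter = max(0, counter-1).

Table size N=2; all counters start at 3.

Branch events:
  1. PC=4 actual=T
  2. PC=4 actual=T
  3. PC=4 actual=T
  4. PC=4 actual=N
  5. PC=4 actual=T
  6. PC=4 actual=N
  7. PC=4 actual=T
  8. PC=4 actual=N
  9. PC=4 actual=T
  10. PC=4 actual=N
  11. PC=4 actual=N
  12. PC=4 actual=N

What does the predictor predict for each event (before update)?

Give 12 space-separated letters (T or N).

Answer: T T T T T T T T T T T N

Derivation:
Ev 1: PC=4 idx=0 pred=T actual=T -> ctr[0]=3
Ev 2: PC=4 idx=0 pred=T actual=T -> ctr[0]=3
Ev 3: PC=4 idx=0 pred=T actual=T -> ctr[0]=3
Ev 4: PC=4 idx=0 pred=T actual=N -> ctr[0]=2
Ev 5: PC=4 idx=0 pred=T actual=T -> ctr[0]=3
Ev 6: PC=4 idx=0 pred=T actual=N -> ctr[0]=2
Ev 7: PC=4 idx=0 pred=T actual=T -> ctr[0]=3
Ev 8: PC=4 idx=0 pred=T actual=N -> ctr[0]=2
Ev 9: PC=4 idx=0 pred=T actual=T -> ctr[0]=3
Ev 10: PC=4 idx=0 pred=T actual=N -> ctr[0]=2
Ev 11: PC=4 idx=0 pred=T actual=N -> ctr[0]=1
Ev 12: PC=4 idx=0 pred=N actual=N -> ctr[0]=0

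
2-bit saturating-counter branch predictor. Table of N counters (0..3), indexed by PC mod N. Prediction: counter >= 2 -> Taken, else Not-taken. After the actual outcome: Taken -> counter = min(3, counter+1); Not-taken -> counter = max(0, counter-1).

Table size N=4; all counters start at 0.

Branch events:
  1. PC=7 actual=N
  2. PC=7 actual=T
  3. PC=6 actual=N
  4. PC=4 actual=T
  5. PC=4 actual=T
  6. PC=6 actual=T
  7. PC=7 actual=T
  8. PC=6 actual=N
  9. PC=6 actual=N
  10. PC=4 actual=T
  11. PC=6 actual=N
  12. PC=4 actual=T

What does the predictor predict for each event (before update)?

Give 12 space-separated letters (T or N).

Ev 1: PC=7 idx=3 pred=N actual=N -> ctr[3]=0
Ev 2: PC=7 idx=3 pred=N actual=T -> ctr[3]=1
Ev 3: PC=6 idx=2 pred=N actual=N -> ctr[2]=0
Ev 4: PC=4 idx=0 pred=N actual=T -> ctr[0]=1
Ev 5: PC=4 idx=0 pred=N actual=T -> ctr[0]=2
Ev 6: PC=6 idx=2 pred=N actual=T -> ctr[2]=1
Ev 7: PC=7 idx=3 pred=N actual=T -> ctr[3]=2
Ev 8: PC=6 idx=2 pred=N actual=N -> ctr[2]=0
Ev 9: PC=6 idx=2 pred=N actual=N -> ctr[2]=0
Ev 10: PC=4 idx=0 pred=T actual=T -> ctr[0]=3
Ev 11: PC=6 idx=2 pred=N actual=N -> ctr[2]=0
Ev 12: PC=4 idx=0 pred=T actual=T -> ctr[0]=3

Answer: N N N N N N N N N T N T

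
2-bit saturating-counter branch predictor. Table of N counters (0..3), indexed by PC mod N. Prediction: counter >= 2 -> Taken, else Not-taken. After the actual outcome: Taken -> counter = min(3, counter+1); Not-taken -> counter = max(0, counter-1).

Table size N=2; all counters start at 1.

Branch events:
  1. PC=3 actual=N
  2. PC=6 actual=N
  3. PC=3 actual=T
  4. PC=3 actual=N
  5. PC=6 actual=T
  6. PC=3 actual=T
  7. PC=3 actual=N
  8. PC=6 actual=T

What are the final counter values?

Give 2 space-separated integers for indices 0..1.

Answer: 2 0

Derivation:
Ev 1: PC=3 idx=1 pred=N actual=N -> ctr[1]=0
Ev 2: PC=6 idx=0 pred=N actual=N -> ctr[0]=0
Ev 3: PC=3 idx=1 pred=N actual=T -> ctr[1]=1
Ev 4: PC=3 idx=1 pred=N actual=N -> ctr[1]=0
Ev 5: PC=6 idx=0 pred=N actual=T -> ctr[0]=1
Ev 6: PC=3 idx=1 pred=N actual=T -> ctr[1]=1
Ev 7: PC=3 idx=1 pred=N actual=N -> ctr[1]=0
Ev 8: PC=6 idx=0 pred=N actual=T -> ctr[0]=2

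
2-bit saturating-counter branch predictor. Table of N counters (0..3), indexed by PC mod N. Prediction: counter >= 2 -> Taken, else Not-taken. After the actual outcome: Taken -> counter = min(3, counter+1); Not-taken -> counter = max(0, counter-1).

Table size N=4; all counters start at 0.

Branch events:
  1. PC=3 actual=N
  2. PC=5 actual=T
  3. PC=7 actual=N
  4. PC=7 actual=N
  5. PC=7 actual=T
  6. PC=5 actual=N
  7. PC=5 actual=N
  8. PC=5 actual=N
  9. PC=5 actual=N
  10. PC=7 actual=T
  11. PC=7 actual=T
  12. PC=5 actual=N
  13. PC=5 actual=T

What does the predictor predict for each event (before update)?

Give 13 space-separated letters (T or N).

Ev 1: PC=3 idx=3 pred=N actual=N -> ctr[3]=0
Ev 2: PC=5 idx=1 pred=N actual=T -> ctr[1]=1
Ev 3: PC=7 idx=3 pred=N actual=N -> ctr[3]=0
Ev 4: PC=7 idx=3 pred=N actual=N -> ctr[3]=0
Ev 5: PC=7 idx=3 pred=N actual=T -> ctr[3]=1
Ev 6: PC=5 idx=1 pred=N actual=N -> ctr[1]=0
Ev 7: PC=5 idx=1 pred=N actual=N -> ctr[1]=0
Ev 8: PC=5 idx=1 pred=N actual=N -> ctr[1]=0
Ev 9: PC=5 idx=1 pred=N actual=N -> ctr[1]=0
Ev 10: PC=7 idx=3 pred=N actual=T -> ctr[3]=2
Ev 11: PC=7 idx=3 pred=T actual=T -> ctr[3]=3
Ev 12: PC=5 idx=1 pred=N actual=N -> ctr[1]=0
Ev 13: PC=5 idx=1 pred=N actual=T -> ctr[1]=1

Answer: N N N N N N N N N N T N N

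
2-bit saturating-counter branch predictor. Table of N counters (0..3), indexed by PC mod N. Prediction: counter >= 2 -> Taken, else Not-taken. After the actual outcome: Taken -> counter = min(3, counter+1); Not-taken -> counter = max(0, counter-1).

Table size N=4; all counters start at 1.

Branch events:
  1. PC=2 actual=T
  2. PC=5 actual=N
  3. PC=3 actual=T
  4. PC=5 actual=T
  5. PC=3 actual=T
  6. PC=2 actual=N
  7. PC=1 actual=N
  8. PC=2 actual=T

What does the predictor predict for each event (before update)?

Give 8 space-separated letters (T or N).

Answer: N N N N T T N N

Derivation:
Ev 1: PC=2 idx=2 pred=N actual=T -> ctr[2]=2
Ev 2: PC=5 idx=1 pred=N actual=N -> ctr[1]=0
Ev 3: PC=3 idx=3 pred=N actual=T -> ctr[3]=2
Ev 4: PC=5 idx=1 pred=N actual=T -> ctr[1]=1
Ev 5: PC=3 idx=3 pred=T actual=T -> ctr[3]=3
Ev 6: PC=2 idx=2 pred=T actual=N -> ctr[2]=1
Ev 7: PC=1 idx=1 pred=N actual=N -> ctr[1]=0
Ev 8: PC=2 idx=2 pred=N actual=T -> ctr[2]=2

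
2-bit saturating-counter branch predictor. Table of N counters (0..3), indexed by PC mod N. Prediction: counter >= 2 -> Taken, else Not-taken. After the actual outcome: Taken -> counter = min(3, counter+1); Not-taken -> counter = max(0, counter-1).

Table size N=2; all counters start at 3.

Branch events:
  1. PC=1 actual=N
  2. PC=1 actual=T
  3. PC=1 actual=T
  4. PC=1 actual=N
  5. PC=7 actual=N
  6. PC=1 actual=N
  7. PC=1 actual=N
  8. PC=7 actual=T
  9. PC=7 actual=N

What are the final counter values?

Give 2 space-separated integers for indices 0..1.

Answer: 3 0

Derivation:
Ev 1: PC=1 idx=1 pred=T actual=N -> ctr[1]=2
Ev 2: PC=1 idx=1 pred=T actual=T -> ctr[1]=3
Ev 3: PC=1 idx=1 pred=T actual=T -> ctr[1]=3
Ev 4: PC=1 idx=1 pred=T actual=N -> ctr[1]=2
Ev 5: PC=7 idx=1 pred=T actual=N -> ctr[1]=1
Ev 6: PC=1 idx=1 pred=N actual=N -> ctr[1]=0
Ev 7: PC=1 idx=1 pred=N actual=N -> ctr[1]=0
Ev 8: PC=7 idx=1 pred=N actual=T -> ctr[1]=1
Ev 9: PC=7 idx=1 pred=N actual=N -> ctr[1]=0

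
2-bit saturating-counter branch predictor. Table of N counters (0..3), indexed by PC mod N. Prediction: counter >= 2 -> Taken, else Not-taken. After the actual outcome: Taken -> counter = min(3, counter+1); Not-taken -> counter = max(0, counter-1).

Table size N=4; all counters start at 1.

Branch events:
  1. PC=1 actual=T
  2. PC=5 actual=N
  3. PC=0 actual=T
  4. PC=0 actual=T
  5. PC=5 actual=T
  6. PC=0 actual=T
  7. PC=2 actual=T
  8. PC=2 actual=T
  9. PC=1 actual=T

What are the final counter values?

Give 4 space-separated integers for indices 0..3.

Answer: 3 3 3 1

Derivation:
Ev 1: PC=1 idx=1 pred=N actual=T -> ctr[1]=2
Ev 2: PC=5 idx=1 pred=T actual=N -> ctr[1]=1
Ev 3: PC=0 idx=0 pred=N actual=T -> ctr[0]=2
Ev 4: PC=0 idx=0 pred=T actual=T -> ctr[0]=3
Ev 5: PC=5 idx=1 pred=N actual=T -> ctr[1]=2
Ev 6: PC=0 idx=0 pred=T actual=T -> ctr[0]=3
Ev 7: PC=2 idx=2 pred=N actual=T -> ctr[2]=2
Ev 8: PC=2 idx=2 pred=T actual=T -> ctr[2]=3
Ev 9: PC=1 idx=1 pred=T actual=T -> ctr[1]=3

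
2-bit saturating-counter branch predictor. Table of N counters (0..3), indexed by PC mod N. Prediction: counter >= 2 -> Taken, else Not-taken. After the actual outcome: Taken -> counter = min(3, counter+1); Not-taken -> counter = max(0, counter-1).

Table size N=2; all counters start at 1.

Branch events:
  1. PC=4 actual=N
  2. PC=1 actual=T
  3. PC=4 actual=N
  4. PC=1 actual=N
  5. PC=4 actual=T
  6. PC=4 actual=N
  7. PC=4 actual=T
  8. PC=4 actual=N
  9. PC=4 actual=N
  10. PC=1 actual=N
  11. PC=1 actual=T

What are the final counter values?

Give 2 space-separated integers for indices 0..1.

Ev 1: PC=4 idx=0 pred=N actual=N -> ctr[0]=0
Ev 2: PC=1 idx=1 pred=N actual=T -> ctr[1]=2
Ev 3: PC=4 idx=0 pred=N actual=N -> ctr[0]=0
Ev 4: PC=1 idx=1 pred=T actual=N -> ctr[1]=1
Ev 5: PC=4 idx=0 pred=N actual=T -> ctr[0]=1
Ev 6: PC=4 idx=0 pred=N actual=N -> ctr[0]=0
Ev 7: PC=4 idx=0 pred=N actual=T -> ctr[0]=1
Ev 8: PC=4 idx=0 pred=N actual=N -> ctr[0]=0
Ev 9: PC=4 idx=0 pred=N actual=N -> ctr[0]=0
Ev 10: PC=1 idx=1 pred=N actual=N -> ctr[1]=0
Ev 11: PC=1 idx=1 pred=N actual=T -> ctr[1]=1

Answer: 0 1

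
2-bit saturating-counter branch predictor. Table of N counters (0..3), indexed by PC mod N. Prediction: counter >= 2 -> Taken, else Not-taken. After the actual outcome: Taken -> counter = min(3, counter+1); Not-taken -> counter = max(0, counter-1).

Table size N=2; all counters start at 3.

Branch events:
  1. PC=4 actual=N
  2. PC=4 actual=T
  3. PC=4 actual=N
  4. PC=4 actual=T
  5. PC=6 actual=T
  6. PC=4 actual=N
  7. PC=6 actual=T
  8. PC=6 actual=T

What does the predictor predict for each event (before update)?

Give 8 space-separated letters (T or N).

Answer: T T T T T T T T

Derivation:
Ev 1: PC=4 idx=0 pred=T actual=N -> ctr[0]=2
Ev 2: PC=4 idx=0 pred=T actual=T -> ctr[0]=3
Ev 3: PC=4 idx=0 pred=T actual=N -> ctr[0]=2
Ev 4: PC=4 idx=0 pred=T actual=T -> ctr[0]=3
Ev 5: PC=6 idx=0 pred=T actual=T -> ctr[0]=3
Ev 6: PC=4 idx=0 pred=T actual=N -> ctr[0]=2
Ev 7: PC=6 idx=0 pred=T actual=T -> ctr[0]=3
Ev 8: PC=6 idx=0 pred=T actual=T -> ctr[0]=3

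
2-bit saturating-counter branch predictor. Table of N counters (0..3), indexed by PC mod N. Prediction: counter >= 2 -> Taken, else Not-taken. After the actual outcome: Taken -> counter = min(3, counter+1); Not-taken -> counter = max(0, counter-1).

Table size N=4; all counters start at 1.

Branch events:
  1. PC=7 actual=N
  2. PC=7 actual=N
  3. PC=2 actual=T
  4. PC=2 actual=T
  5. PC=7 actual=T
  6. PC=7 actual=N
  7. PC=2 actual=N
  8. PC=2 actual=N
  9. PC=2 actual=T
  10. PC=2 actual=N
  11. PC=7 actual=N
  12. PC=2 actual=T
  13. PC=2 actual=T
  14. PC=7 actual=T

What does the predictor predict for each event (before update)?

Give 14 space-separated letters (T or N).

Answer: N N N T N N T T N T N N T N

Derivation:
Ev 1: PC=7 idx=3 pred=N actual=N -> ctr[3]=0
Ev 2: PC=7 idx=3 pred=N actual=N -> ctr[3]=0
Ev 3: PC=2 idx=2 pred=N actual=T -> ctr[2]=2
Ev 4: PC=2 idx=2 pred=T actual=T -> ctr[2]=3
Ev 5: PC=7 idx=3 pred=N actual=T -> ctr[3]=1
Ev 6: PC=7 idx=3 pred=N actual=N -> ctr[3]=0
Ev 7: PC=2 idx=2 pred=T actual=N -> ctr[2]=2
Ev 8: PC=2 idx=2 pred=T actual=N -> ctr[2]=1
Ev 9: PC=2 idx=2 pred=N actual=T -> ctr[2]=2
Ev 10: PC=2 idx=2 pred=T actual=N -> ctr[2]=1
Ev 11: PC=7 idx=3 pred=N actual=N -> ctr[3]=0
Ev 12: PC=2 idx=2 pred=N actual=T -> ctr[2]=2
Ev 13: PC=2 idx=2 pred=T actual=T -> ctr[2]=3
Ev 14: PC=7 idx=3 pred=N actual=T -> ctr[3]=1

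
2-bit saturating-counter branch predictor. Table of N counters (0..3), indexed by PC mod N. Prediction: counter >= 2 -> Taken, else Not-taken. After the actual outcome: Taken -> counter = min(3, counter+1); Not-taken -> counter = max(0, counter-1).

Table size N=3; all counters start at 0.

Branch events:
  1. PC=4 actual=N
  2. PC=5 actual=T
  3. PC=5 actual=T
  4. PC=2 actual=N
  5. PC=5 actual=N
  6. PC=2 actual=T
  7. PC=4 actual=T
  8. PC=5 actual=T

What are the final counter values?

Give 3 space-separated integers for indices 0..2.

Answer: 0 1 2

Derivation:
Ev 1: PC=4 idx=1 pred=N actual=N -> ctr[1]=0
Ev 2: PC=5 idx=2 pred=N actual=T -> ctr[2]=1
Ev 3: PC=5 idx=2 pred=N actual=T -> ctr[2]=2
Ev 4: PC=2 idx=2 pred=T actual=N -> ctr[2]=1
Ev 5: PC=5 idx=2 pred=N actual=N -> ctr[2]=0
Ev 6: PC=2 idx=2 pred=N actual=T -> ctr[2]=1
Ev 7: PC=4 idx=1 pred=N actual=T -> ctr[1]=1
Ev 8: PC=5 idx=2 pred=N actual=T -> ctr[2]=2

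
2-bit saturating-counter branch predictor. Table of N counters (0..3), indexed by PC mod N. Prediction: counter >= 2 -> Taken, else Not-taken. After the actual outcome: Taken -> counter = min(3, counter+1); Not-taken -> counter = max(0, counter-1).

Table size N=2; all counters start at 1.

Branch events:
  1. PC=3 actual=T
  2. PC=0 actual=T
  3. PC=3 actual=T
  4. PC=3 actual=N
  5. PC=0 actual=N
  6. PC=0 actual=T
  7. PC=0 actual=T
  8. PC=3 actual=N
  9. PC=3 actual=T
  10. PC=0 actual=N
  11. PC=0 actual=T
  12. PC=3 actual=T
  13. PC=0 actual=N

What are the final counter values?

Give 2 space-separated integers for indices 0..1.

Ev 1: PC=3 idx=1 pred=N actual=T -> ctr[1]=2
Ev 2: PC=0 idx=0 pred=N actual=T -> ctr[0]=2
Ev 3: PC=3 idx=1 pred=T actual=T -> ctr[1]=3
Ev 4: PC=3 idx=1 pred=T actual=N -> ctr[1]=2
Ev 5: PC=0 idx=0 pred=T actual=N -> ctr[0]=1
Ev 6: PC=0 idx=0 pred=N actual=T -> ctr[0]=2
Ev 7: PC=0 idx=0 pred=T actual=T -> ctr[0]=3
Ev 8: PC=3 idx=1 pred=T actual=N -> ctr[1]=1
Ev 9: PC=3 idx=1 pred=N actual=T -> ctr[1]=2
Ev 10: PC=0 idx=0 pred=T actual=N -> ctr[0]=2
Ev 11: PC=0 idx=0 pred=T actual=T -> ctr[0]=3
Ev 12: PC=3 idx=1 pred=T actual=T -> ctr[1]=3
Ev 13: PC=0 idx=0 pred=T actual=N -> ctr[0]=2

Answer: 2 3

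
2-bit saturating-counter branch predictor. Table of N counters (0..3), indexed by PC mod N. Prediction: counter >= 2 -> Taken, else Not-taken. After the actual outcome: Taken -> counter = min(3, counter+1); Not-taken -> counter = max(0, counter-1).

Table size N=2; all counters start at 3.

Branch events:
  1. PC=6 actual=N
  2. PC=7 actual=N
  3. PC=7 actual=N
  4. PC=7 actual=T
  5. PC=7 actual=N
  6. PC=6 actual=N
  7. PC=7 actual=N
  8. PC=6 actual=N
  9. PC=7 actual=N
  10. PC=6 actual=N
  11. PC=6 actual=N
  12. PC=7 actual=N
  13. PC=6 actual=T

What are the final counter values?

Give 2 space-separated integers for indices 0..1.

Ev 1: PC=6 idx=0 pred=T actual=N -> ctr[0]=2
Ev 2: PC=7 idx=1 pred=T actual=N -> ctr[1]=2
Ev 3: PC=7 idx=1 pred=T actual=N -> ctr[1]=1
Ev 4: PC=7 idx=1 pred=N actual=T -> ctr[1]=2
Ev 5: PC=7 idx=1 pred=T actual=N -> ctr[1]=1
Ev 6: PC=6 idx=0 pred=T actual=N -> ctr[0]=1
Ev 7: PC=7 idx=1 pred=N actual=N -> ctr[1]=0
Ev 8: PC=6 idx=0 pred=N actual=N -> ctr[0]=0
Ev 9: PC=7 idx=1 pred=N actual=N -> ctr[1]=0
Ev 10: PC=6 idx=0 pred=N actual=N -> ctr[0]=0
Ev 11: PC=6 idx=0 pred=N actual=N -> ctr[0]=0
Ev 12: PC=7 idx=1 pred=N actual=N -> ctr[1]=0
Ev 13: PC=6 idx=0 pred=N actual=T -> ctr[0]=1

Answer: 1 0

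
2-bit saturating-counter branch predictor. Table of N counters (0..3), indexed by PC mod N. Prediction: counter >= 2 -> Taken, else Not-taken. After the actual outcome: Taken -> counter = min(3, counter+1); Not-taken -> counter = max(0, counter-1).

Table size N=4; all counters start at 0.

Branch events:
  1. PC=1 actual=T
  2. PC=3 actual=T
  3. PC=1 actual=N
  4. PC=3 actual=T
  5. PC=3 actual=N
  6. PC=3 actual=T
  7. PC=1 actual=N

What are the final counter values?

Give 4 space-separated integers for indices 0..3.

Answer: 0 0 0 2

Derivation:
Ev 1: PC=1 idx=1 pred=N actual=T -> ctr[1]=1
Ev 2: PC=3 idx=3 pred=N actual=T -> ctr[3]=1
Ev 3: PC=1 idx=1 pred=N actual=N -> ctr[1]=0
Ev 4: PC=3 idx=3 pred=N actual=T -> ctr[3]=2
Ev 5: PC=3 idx=3 pred=T actual=N -> ctr[3]=1
Ev 6: PC=3 idx=3 pred=N actual=T -> ctr[3]=2
Ev 7: PC=1 idx=1 pred=N actual=N -> ctr[1]=0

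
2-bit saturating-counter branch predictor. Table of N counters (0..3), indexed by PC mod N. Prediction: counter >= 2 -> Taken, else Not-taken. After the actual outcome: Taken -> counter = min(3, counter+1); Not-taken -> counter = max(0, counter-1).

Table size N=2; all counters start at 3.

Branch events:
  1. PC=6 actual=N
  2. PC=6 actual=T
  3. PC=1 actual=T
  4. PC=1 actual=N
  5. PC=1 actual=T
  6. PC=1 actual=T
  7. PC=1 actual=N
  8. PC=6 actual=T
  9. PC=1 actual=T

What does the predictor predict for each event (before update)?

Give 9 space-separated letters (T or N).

Ev 1: PC=6 idx=0 pred=T actual=N -> ctr[0]=2
Ev 2: PC=6 idx=0 pred=T actual=T -> ctr[0]=3
Ev 3: PC=1 idx=1 pred=T actual=T -> ctr[1]=3
Ev 4: PC=1 idx=1 pred=T actual=N -> ctr[1]=2
Ev 5: PC=1 idx=1 pred=T actual=T -> ctr[1]=3
Ev 6: PC=1 idx=1 pred=T actual=T -> ctr[1]=3
Ev 7: PC=1 idx=1 pred=T actual=N -> ctr[1]=2
Ev 8: PC=6 idx=0 pred=T actual=T -> ctr[0]=3
Ev 9: PC=1 idx=1 pred=T actual=T -> ctr[1]=3

Answer: T T T T T T T T T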